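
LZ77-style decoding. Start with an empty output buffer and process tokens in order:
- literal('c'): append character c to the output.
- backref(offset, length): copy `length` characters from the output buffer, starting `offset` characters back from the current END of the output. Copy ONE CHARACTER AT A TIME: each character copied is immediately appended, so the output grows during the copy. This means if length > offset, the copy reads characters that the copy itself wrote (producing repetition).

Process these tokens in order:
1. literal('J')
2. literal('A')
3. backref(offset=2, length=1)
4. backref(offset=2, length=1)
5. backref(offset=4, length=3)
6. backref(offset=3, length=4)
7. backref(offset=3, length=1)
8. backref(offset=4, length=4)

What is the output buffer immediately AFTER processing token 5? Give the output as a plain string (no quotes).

Answer: JAJAJAJ

Derivation:
Token 1: literal('J'). Output: "J"
Token 2: literal('A'). Output: "JA"
Token 3: backref(off=2, len=1). Copied 'J' from pos 0. Output: "JAJ"
Token 4: backref(off=2, len=1). Copied 'A' from pos 1. Output: "JAJA"
Token 5: backref(off=4, len=3). Copied 'JAJ' from pos 0. Output: "JAJAJAJ"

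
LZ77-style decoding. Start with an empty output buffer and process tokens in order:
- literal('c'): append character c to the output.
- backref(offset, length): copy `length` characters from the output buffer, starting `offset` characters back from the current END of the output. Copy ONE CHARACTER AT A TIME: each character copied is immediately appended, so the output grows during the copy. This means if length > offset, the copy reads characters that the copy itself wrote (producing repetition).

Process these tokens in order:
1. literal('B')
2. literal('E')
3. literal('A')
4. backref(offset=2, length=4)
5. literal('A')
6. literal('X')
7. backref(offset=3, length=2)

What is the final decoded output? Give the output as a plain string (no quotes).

Token 1: literal('B'). Output: "B"
Token 2: literal('E'). Output: "BE"
Token 3: literal('A'). Output: "BEA"
Token 4: backref(off=2, len=4) (overlapping!). Copied 'EAEA' from pos 1. Output: "BEAEAEA"
Token 5: literal('A'). Output: "BEAEAEAA"
Token 6: literal('X'). Output: "BEAEAEAAX"
Token 7: backref(off=3, len=2). Copied 'AA' from pos 6. Output: "BEAEAEAAXAA"

Answer: BEAEAEAAXAA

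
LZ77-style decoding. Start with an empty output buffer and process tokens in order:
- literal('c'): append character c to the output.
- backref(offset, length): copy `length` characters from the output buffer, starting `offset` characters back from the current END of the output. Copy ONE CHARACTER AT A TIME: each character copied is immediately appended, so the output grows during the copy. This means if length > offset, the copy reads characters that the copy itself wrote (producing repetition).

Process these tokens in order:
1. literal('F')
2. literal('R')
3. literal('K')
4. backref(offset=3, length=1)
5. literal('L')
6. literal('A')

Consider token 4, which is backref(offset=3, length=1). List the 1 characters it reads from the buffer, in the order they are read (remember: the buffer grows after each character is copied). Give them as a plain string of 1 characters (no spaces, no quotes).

Token 1: literal('F'). Output: "F"
Token 2: literal('R'). Output: "FR"
Token 3: literal('K'). Output: "FRK"
Token 4: backref(off=3, len=1). Buffer before: "FRK" (len 3)
  byte 1: read out[0]='F', append. Buffer now: "FRKF"

Answer: F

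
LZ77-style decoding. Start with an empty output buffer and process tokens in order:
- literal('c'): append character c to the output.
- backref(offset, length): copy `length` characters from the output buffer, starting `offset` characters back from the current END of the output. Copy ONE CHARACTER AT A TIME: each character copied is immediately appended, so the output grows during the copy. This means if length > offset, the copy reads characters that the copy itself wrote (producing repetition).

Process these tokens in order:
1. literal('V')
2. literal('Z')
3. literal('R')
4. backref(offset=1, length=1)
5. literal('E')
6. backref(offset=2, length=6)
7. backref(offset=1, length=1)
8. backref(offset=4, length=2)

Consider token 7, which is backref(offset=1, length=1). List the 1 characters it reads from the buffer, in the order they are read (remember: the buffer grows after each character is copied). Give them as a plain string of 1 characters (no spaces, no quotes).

Answer: E

Derivation:
Token 1: literal('V'). Output: "V"
Token 2: literal('Z'). Output: "VZ"
Token 3: literal('R'). Output: "VZR"
Token 4: backref(off=1, len=1). Copied 'R' from pos 2. Output: "VZRR"
Token 5: literal('E'). Output: "VZRRE"
Token 6: backref(off=2, len=6) (overlapping!). Copied 'RERERE' from pos 3. Output: "VZRRERERERE"
Token 7: backref(off=1, len=1). Buffer before: "VZRRERERERE" (len 11)
  byte 1: read out[10]='E', append. Buffer now: "VZRREREREREE"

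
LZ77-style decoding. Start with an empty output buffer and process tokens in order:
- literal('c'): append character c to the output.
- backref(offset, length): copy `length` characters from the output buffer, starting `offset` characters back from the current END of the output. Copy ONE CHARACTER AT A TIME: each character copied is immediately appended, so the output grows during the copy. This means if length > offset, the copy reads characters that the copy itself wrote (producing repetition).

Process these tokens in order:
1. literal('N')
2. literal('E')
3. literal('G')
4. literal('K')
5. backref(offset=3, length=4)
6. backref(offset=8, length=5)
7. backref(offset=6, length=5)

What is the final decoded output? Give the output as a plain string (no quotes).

Answer: NEGKEGKENEGKEENEGK

Derivation:
Token 1: literal('N'). Output: "N"
Token 2: literal('E'). Output: "NE"
Token 3: literal('G'). Output: "NEG"
Token 4: literal('K'). Output: "NEGK"
Token 5: backref(off=3, len=4) (overlapping!). Copied 'EGKE' from pos 1. Output: "NEGKEGKE"
Token 6: backref(off=8, len=5). Copied 'NEGKE' from pos 0. Output: "NEGKEGKENEGKE"
Token 7: backref(off=6, len=5). Copied 'ENEGK' from pos 7. Output: "NEGKEGKENEGKEENEGK"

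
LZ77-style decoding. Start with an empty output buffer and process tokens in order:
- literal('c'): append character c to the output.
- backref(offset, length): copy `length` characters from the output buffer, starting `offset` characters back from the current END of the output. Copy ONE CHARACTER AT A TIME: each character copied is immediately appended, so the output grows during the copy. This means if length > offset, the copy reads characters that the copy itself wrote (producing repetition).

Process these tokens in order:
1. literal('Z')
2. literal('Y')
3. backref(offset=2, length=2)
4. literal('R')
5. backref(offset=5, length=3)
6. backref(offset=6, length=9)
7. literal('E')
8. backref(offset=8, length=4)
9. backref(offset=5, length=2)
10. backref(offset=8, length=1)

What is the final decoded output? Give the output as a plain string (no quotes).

Answer: ZYZYRZYZZYRZYZZYRERZYZERR

Derivation:
Token 1: literal('Z'). Output: "Z"
Token 2: literal('Y'). Output: "ZY"
Token 3: backref(off=2, len=2). Copied 'ZY' from pos 0. Output: "ZYZY"
Token 4: literal('R'). Output: "ZYZYR"
Token 5: backref(off=5, len=3). Copied 'ZYZ' from pos 0. Output: "ZYZYRZYZ"
Token 6: backref(off=6, len=9) (overlapping!). Copied 'ZYRZYZZYR' from pos 2. Output: "ZYZYRZYZZYRZYZZYR"
Token 7: literal('E'). Output: "ZYZYRZYZZYRZYZZYRE"
Token 8: backref(off=8, len=4). Copied 'RZYZ' from pos 10. Output: "ZYZYRZYZZYRZYZZYRERZYZ"
Token 9: backref(off=5, len=2). Copied 'ER' from pos 17. Output: "ZYZYRZYZZYRZYZZYRERZYZER"
Token 10: backref(off=8, len=1). Copied 'R' from pos 16. Output: "ZYZYRZYZZYRZYZZYRERZYZERR"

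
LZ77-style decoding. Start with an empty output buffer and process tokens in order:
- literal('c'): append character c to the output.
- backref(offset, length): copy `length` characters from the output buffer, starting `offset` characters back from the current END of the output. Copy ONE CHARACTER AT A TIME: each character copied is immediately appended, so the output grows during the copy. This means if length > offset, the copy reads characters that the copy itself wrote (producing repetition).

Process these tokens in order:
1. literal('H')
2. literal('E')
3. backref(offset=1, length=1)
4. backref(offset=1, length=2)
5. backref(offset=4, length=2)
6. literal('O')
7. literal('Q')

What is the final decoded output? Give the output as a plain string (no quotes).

Answer: HEEEEEEOQ

Derivation:
Token 1: literal('H'). Output: "H"
Token 2: literal('E'). Output: "HE"
Token 3: backref(off=1, len=1). Copied 'E' from pos 1. Output: "HEE"
Token 4: backref(off=1, len=2) (overlapping!). Copied 'EE' from pos 2. Output: "HEEEE"
Token 5: backref(off=4, len=2). Copied 'EE' from pos 1. Output: "HEEEEEE"
Token 6: literal('O'). Output: "HEEEEEEO"
Token 7: literal('Q'). Output: "HEEEEEEOQ"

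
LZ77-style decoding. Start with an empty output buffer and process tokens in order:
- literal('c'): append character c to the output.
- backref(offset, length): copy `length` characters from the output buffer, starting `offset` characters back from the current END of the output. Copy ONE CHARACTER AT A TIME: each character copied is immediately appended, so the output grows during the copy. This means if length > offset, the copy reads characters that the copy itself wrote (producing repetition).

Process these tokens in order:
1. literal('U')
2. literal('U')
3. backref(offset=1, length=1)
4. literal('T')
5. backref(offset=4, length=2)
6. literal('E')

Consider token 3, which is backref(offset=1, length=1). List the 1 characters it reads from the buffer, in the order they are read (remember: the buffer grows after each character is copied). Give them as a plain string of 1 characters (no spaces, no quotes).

Answer: U

Derivation:
Token 1: literal('U'). Output: "U"
Token 2: literal('U'). Output: "UU"
Token 3: backref(off=1, len=1). Buffer before: "UU" (len 2)
  byte 1: read out[1]='U', append. Buffer now: "UUU"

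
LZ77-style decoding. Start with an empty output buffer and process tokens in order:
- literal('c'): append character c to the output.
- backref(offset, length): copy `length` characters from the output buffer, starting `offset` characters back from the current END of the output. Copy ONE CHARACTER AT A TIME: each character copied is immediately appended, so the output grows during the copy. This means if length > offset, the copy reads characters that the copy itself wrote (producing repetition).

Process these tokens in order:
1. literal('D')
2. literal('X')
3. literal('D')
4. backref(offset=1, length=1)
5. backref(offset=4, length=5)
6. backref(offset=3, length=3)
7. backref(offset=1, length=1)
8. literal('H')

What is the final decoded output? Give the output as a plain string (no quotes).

Token 1: literal('D'). Output: "D"
Token 2: literal('X'). Output: "DX"
Token 3: literal('D'). Output: "DXD"
Token 4: backref(off=1, len=1). Copied 'D' from pos 2. Output: "DXDD"
Token 5: backref(off=4, len=5) (overlapping!). Copied 'DXDDD' from pos 0. Output: "DXDDDXDDD"
Token 6: backref(off=3, len=3). Copied 'DDD' from pos 6. Output: "DXDDDXDDDDDD"
Token 7: backref(off=1, len=1). Copied 'D' from pos 11. Output: "DXDDDXDDDDDDD"
Token 8: literal('H'). Output: "DXDDDXDDDDDDDH"

Answer: DXDDDXDDDDDDDH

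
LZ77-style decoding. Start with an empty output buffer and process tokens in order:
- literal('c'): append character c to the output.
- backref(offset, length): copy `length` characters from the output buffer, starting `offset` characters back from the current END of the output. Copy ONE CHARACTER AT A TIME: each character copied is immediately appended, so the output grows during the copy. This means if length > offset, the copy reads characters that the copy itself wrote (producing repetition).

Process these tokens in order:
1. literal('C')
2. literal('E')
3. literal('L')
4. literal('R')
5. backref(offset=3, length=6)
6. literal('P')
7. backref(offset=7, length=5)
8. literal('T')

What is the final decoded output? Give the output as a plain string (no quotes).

Answer: CELRELRELRPELRELT

Derivation:
Token 1: literal('C'). Output: "C"
Token 2: literal('E'). Output: "CE"
Token 3: literal('L'). Output: "CEL"
Token 4: literal('R'). Output: "CELR"
Token 5: backref(off=3, len=6) (overlapping!). Copied 'ELRELR' from pos 1. Output: "CELRELRELR"
Token 6: literal('P'). Output: "CELRELRELRP"
Token 7: backref(off=7, len=5). Copied 'ELREL' from pos 4. Output: "CELRELRELRPELREL"
Token 8: literal('T'). Output: "CELRELRELRPELRELT"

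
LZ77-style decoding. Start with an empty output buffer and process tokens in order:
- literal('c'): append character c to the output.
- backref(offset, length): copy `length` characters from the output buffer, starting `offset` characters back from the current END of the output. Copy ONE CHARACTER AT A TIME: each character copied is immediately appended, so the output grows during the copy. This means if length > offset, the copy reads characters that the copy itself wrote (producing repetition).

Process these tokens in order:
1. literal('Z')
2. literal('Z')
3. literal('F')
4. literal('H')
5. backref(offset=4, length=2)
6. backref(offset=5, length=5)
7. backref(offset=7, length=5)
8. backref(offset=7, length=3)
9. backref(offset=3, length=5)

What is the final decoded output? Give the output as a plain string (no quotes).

Token 1: literal('Z'). Output: "Z"
Token 2: literal('Z'). Output: "ZZ"
Token 3: literal('F'). Output: "ZZF"
Token 4: literal('H'). Output: "ZZFH"
Token 5: backref(off=4, len=2). Copied 'ZZ' from pos 0. Output: "ZZFHZZ"
Token 6: backref(off=5, len=5). Copied 'ZFHZZ' from pos 1. Output: "ZZFHZZZFHZZ"
Token 7: backref(off=7, len=5). Copied 'ZZZFH' from pos 4. Output: "ZZFHZZZFHZZZZZFH"
Token 8: backref(off=7, len=3). Copied 'ZZZ' from pos 9. Output: "ZZFHZZZFHZZZZZFHZZZ"
Token 9: backref(off=3, len=5) (overlapping!). Copied 'ZZZZZ' from pos 16. Output: "ZZFHZZZFHZZZZZFHZZZZZZZZ"

Answer: ZZFHZZZFHZZZZZFHZZZZZZZZ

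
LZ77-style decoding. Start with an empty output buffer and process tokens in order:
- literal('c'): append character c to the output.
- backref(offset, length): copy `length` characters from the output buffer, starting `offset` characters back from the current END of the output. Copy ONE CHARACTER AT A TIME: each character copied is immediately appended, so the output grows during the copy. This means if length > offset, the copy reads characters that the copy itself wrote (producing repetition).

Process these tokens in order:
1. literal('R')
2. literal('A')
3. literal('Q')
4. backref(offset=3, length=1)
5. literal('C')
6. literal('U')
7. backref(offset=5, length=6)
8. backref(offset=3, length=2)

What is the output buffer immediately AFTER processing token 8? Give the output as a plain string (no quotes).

Token 1: literal('R'). Output: "R"
Token 2: literal('A'). Output: "RA"
Token 3: literal('Q'). Output: "RAQ"
Token 4: backref(off=3, len=1). Copied 'R' from pos 0. Output: "RAQR"
Token 5: literal('C'). Output: "RAQRC"
Token 6: literal('U'). Output: "RAQRCU"
Token 7: backref(off=5, len=6) (overlapping!). Copied 'AQRCUA' from pos 1. Output: "RAQRCUAQRCUA"
Token 8: backref(off=3, len=2). Copied 'CU' from pos 9. Output: "RAQRCUAQRCUACU"

Answer: RAQRCUAQRCUACU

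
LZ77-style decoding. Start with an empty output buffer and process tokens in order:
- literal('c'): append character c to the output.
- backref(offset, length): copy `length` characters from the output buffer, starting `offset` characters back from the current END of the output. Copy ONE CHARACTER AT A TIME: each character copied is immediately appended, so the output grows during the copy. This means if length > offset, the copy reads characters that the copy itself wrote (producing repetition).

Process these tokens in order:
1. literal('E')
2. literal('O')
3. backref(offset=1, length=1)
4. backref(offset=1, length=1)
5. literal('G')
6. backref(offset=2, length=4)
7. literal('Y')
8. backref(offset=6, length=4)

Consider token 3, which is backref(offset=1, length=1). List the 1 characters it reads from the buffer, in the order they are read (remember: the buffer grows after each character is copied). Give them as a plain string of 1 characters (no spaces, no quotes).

Answer: O

Derivation:
Token 1: literal('E'). Output: "E"
Token 2: literal('O'). Output: "EO"
Token 3: backref(off=1, len=1). Buffer before: "EO" (len 2)
  byte 1: read out[1]='O', append. Buffer now: "EOO"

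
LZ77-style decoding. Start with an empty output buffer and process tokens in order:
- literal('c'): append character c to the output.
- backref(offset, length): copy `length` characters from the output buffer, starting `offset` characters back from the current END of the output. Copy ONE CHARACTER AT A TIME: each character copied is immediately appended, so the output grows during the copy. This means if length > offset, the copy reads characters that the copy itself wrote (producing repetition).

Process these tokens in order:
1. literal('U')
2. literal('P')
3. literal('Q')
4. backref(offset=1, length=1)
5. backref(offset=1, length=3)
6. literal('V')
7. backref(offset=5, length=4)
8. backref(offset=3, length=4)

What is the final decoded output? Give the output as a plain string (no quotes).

Answer: UPQQQQQVQQQQQQQQ

Derivation:
Token 1: literal('U'). Output: "U"
Token 2: literal('P'). Output: "UP"
Token 3: literal('Q'). Output: "UPQ"
Token 4: backref(off=1, len=1). Copied 'Q' from pos 2. Output: "UPQQ"
Token 5: backref(off=1, len=3) (overlapping!). Copied 'QQQ' from pos 3. Output: "UPQQQQQ"
Token 6: literal('V'). Output: "UPQQQQQV"
Token 7: backref(off=5, len=4). Copied 'QQQQ' from pos 3. Output: "UPQQQQQVQQQQ"
Token 8: backref(off=3, len=4) (overlapping!). Copied 'QQQQ' from pos 9. Output: "UPQQQQQVQQQQQQQQ"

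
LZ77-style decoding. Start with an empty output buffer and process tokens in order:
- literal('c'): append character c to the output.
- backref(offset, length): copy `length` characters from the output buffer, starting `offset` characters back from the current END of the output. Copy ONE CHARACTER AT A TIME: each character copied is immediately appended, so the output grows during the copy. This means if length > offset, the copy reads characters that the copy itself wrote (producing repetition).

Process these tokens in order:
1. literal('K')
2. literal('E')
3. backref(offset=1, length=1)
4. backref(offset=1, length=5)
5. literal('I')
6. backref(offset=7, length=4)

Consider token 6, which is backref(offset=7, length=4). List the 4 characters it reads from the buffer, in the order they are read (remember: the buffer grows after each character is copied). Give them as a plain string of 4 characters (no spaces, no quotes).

Answer: EEEE

Derivation:
Token 1: literal('K'). Output: "K"
Token 2: literal('E'). Output: "KE"
Token 3: backref(off=1, len=1). Copied 'E' from pos 1. Output: "KEE"
Token 4: backref(off=1, len=5) (overlapping!). Copied 'EEEEE' from pos 2. Output: "KEEEEEEE"
Token 5: literal('I'). Output: "KEEEEEEEI"
Token 6: backref(off=7, len=4). Buffer before: "KEEEEEEEI" (len 9)
  byte 1: read out[2]='E', append. Buffer now: "KEEEEEEEIE"
  byte 2: read out[3]='E', append. Buffer now: "KEEEEEEEIEE"
  byte 3: read out[4]='E', append. Buffer now: "KEEEEEEEIEEE"
  byte 4: read out[5]='E', append. Buffer now: "KEEEEEEEIEEEE"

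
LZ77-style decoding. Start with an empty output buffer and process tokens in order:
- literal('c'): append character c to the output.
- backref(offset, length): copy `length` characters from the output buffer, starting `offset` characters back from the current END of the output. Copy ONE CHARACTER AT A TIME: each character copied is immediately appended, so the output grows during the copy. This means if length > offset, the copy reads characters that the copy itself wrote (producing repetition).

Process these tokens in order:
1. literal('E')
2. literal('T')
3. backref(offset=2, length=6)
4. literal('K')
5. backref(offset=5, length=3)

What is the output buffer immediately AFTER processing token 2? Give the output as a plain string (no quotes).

Token 1: literal('E'). Output: "E"
Token 2: literal('T'). Output: "ET"

Answer: ET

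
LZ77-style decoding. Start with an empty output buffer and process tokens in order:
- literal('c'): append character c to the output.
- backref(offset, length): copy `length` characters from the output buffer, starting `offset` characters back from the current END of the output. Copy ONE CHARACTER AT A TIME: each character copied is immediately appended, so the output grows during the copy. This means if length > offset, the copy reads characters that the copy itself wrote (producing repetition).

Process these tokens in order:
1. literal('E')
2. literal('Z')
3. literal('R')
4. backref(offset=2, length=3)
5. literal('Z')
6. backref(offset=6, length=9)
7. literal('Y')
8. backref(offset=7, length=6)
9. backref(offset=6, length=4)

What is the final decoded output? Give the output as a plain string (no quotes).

Token 1: literal('E'). Output: "E"
Token 2: literal('Z'). Output: "EZ"
Token 3: literal('R'). Output: "EZR"
Token 4: backref(off=2, len=3) (overlapping!). Copied 'ZRZ' from pos 1. Output: "EZRZRZ"
Token 5: literal('Z'). Output: "EZRZRZZ"
Token 6: backref(off=6, len=9) (overlapping!). Copied 'ZRZRZZZRZ' from pos 1. Output: "EZRZRZZZRZRZZZRZ"
Token 7: literal('Y'). Output: "EZRZRZZZRZRZZZRZY"
Token 8: backref(off=7, len=6). Copied 'RZZZRZ' from pos 10. Output: "EZRZRZZZRZRZZZRZYRZZZRZ"
Token 9: backref(off=6, len=4). Copied 'RZZZ' from pos 17. Output: "EZRZRZZZRZRZZZRZYRZZZRZRZZZ"

Answer: EZRZRZZZRZRZZZRZYRZZZRZRZZZ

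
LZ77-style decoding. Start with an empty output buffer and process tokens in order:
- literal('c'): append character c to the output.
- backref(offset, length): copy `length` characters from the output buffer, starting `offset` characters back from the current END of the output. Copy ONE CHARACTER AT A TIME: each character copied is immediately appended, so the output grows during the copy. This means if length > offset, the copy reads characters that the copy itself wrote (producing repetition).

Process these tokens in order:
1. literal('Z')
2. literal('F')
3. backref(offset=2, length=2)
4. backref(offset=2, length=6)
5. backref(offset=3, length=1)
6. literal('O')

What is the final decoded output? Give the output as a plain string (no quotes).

Answer: ZFZFZFZFZFFO

Derivation:
Token 1: literal('Z'). Output: "Z"
Token 2: literal('F'). Output: "ZF"
Token 3: backref(off=2, len=2). Copied 'ZF' from pos 0. Output: "ZFZF"
Token 4: backref(off=2, len=6) (overlapping!). Copied 'ZFZFZF' from pos 2. Output: "ZFZFZFZFZF"
Token 5: backref(off=3, len=1). Copied 'F' from pos 7. Output: "ZFZFZFZFZFF"
Token 6: literal('O'). Output: "ZFZFZFZFZFFO"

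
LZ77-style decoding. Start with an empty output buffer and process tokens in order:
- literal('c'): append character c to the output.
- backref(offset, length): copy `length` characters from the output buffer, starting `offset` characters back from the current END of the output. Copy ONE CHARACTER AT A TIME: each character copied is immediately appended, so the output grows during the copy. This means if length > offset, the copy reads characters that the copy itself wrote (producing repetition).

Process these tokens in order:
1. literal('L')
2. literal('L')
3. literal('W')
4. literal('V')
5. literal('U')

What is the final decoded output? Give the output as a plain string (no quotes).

Answer: LLWVU

Derivation:
Token 1: literal('L'). Output: "L"
Token 2: literal('L'). Output: "LL"
Token 3: literal('W'). Output: "LLW"
Token 4: literal('V'). Output: "LLWV"
Token 5: literal('U'). Output: "LLWVU"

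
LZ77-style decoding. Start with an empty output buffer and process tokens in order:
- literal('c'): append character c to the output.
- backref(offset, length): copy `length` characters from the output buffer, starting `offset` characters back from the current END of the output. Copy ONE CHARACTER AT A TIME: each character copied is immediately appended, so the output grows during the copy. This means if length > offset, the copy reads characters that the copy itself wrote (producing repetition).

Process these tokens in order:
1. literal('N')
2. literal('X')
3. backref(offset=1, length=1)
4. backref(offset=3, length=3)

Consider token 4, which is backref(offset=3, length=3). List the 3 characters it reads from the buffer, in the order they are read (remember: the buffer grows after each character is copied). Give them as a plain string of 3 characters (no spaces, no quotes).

Token 1: literal('N'). Output: "N"
Token 2: literal('X'). Output: "NX"
Token 3: backref(off=1, len=1). Copied 'X' from pos 1. Output: "NXX"
Token 4: backref(off=3, len=3). Buffer before: "NXX" (len 3)
  byte 1: read out[0]='N', append. Buffer now: "NXXN"
  byte 2: read out[1]='X', append. Buffer now: "NXXNX"
  byte 3: read out[2]='X', append. Buffer now: "NXXNXX"

Answer: NXX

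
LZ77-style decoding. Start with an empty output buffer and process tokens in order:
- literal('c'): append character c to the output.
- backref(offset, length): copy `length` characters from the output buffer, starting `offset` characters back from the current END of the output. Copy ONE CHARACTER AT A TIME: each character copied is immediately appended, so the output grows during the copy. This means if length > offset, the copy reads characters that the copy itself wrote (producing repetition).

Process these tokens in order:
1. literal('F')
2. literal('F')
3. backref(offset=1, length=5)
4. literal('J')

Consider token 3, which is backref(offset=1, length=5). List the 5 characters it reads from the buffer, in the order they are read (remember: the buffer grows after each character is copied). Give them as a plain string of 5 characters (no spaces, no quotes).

Token 1: literal('F'). Output: "F"
Token 2: literal('F'). Output: "FF"
Token 3: backref(off=1, len=5). Buffer before: "FF" (len 2)
  byte 1: read out[1]='F', append. Buffer now: "FFF"
  byte 2: read out[2]='F', append. Buffer now: "FFFF"
  byte 3: read out[3]='F', append. Buffer now: "FFFFF"
  byte 4: read out[4]='F', append. Buffer now: "FFFFFF"
  byte 5: read out[5]='F', append. Buffer now: "FFFFFFF"

Answer: FFFFF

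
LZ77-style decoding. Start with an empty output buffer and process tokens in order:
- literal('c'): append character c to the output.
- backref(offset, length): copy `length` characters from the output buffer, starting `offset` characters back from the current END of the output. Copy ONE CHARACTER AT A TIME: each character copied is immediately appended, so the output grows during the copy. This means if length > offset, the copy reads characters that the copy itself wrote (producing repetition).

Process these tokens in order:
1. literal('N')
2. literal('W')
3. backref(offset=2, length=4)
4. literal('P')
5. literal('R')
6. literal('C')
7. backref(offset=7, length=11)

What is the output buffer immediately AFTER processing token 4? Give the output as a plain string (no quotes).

Token 1: literal('N'). Output: "N"
Token 2: literal('W'). Output: "NW"
Token 3: backref(off=2, len=4) (overlapping!). Copied 'NWNW' from pos 0. Output: "NWNWNW"
Token 4: literal('P'). Output: "NWNWNWP"

Answer: NWNWNWP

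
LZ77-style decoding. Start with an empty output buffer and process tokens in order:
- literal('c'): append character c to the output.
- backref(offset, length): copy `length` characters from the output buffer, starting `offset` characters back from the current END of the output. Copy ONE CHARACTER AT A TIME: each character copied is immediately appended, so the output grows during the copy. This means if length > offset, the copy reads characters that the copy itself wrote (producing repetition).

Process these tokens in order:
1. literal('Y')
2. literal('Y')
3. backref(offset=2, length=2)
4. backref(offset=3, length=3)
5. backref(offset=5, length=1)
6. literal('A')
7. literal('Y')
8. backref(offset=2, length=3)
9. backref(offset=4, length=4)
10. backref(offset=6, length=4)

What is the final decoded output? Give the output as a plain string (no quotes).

Token 1: literal('Y'). Output: "Y"
Token 2: literal('Y'). Output: "YY"
Token 3: backref(off=2, len=2). Copied 'YY' from pos 0. Output: "YYYY"
Token 4: backref(off=3, len=3). Copied 'YYY' from pos 1. Output: "YYYYYYY"
Token 5: backref(off=5, len=1). Copied 'Y' from pos 2. Output: "YYYYYYYY"
Token 6: literal('A'). Output: "YYYYYYYYA"
Token 7: literal('Y'). Output: "YYYYYYYYAY"
Token 8: backref(off=2, len=3) (overlapping!). Copied 'AYA' from pos 8. Output: "YYYYYYYYAYAYA"
Token 9: backref(off=4, len=4). Copied 'YAYA' from pos 9. Output: "YYYYYYYYAYAYAYAYA"
Token 10: backref(off=6, len=4). Copied 'YAYA' from pos 11. Output: "YYYYYYYYAYAYAYAYAYAYA"

Answer: YYYYYYYYAYAYAYAYAYAYA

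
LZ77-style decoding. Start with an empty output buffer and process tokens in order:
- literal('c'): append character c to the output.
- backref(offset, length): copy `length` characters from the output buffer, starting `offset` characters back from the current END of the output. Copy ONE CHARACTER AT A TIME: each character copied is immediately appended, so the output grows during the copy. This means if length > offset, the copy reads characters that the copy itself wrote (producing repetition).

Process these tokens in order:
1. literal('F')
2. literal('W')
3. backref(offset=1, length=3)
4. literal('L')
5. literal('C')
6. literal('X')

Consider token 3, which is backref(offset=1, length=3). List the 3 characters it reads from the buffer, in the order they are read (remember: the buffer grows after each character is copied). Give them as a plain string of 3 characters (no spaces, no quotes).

Token 1: literal('F'). Output: "F"
Token 2: literal('W'). Output: "FW"
Token 3: backref(off=1, len=3). Buffer before: "FW" (len 2)
  byte 1: read out[1]='W', append. Buffer now: "FWW"
  byte 2: read out[2]='W', append. Buffer now: "FWWW"
  byte 3: read out[3]='W', append. Buffer now: "FWWWW"

Answer: WWW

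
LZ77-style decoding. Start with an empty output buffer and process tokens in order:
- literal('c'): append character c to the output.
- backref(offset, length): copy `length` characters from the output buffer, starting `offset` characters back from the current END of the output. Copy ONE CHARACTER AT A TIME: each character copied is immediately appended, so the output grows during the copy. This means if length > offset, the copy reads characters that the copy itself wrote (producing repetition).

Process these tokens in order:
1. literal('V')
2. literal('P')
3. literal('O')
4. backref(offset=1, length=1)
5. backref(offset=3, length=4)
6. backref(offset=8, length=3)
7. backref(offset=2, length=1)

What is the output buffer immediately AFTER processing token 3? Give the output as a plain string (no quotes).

Answer: VPO

Derivation:
Token 1: literal('V'). Output: "V"
Token 2: literal('P'). Output: "VP"
Token 3: literal('O'). Output: "VPO"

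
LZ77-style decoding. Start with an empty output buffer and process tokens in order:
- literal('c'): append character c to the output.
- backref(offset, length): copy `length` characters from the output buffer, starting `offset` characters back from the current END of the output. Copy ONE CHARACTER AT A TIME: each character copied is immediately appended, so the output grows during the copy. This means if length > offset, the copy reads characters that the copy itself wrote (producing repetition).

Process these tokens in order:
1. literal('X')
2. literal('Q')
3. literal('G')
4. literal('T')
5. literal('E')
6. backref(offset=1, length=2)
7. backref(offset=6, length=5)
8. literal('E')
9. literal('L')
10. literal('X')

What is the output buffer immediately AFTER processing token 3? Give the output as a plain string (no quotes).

Token 1: literal('X'). Output: "X"
Token 2: literal('Q'). Output: "XQ"
Token 3: literal('G'). Output: "XQG"

Answer: XQG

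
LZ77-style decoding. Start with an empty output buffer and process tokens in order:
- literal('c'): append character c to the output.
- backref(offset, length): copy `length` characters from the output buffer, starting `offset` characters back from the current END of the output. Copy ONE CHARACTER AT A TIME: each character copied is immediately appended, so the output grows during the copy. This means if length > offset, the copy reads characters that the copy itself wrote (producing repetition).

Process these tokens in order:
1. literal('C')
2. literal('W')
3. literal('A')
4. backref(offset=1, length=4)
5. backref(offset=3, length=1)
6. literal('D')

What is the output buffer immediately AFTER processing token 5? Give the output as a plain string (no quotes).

Answer: CWAAAAAA

Derivation:
Token 1: literal('C'). Output: "C"
Token 2: literal('W'). Output: "CW"
Token 3: literal('A'). Output: "CWA"
Token 4: backref(off=1, len=4) (overlapping!). Copied 'AAAA' from pos 2. Output: "CWAAAAA"
Token 5: backref(off=3, len=1). Copied 'A' from pos 4. Output: "CWAAAAAA"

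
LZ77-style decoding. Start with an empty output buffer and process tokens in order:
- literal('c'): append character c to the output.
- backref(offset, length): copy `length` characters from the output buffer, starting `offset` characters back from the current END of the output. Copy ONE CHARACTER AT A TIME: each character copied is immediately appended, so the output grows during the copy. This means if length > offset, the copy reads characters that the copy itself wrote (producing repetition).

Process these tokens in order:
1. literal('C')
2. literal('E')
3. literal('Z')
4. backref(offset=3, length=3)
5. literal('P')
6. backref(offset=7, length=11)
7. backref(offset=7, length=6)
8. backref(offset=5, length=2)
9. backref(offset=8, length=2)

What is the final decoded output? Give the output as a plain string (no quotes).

Token 1: literal('C'). Output: "C"
Token 2: literal('E'). Output: "CE"
Token 3: literal('Z'). Output: "CEZ"
Token 4: backref(off=3, len=3). Copied 'CEZ' from pos 0. Output: "CEZCEZ"
Token 5: literal('P'). Output: "CEZCEZP"
Token 6: backref(off=7, len=11) (overlapping!). Copied 'CEZCEZPCEZC' from pos 0. Output: "CEZCEZPCEZCEZPCEZC"
Token 7: backref(off=7, len=6). Copied 'EZPCEZ' from pos 11. Output: "CEZCEZPCEZCEZPCEZCEZPCEZ"
Token 8: backref(off=5, len=2). Copied 'ZP' from pos 19. Output: "CEZCEZPCEZCEZPCEZCEZPCEZZP"
Token 9: backref(off=8, len=2). Copied 'EZ' from pos 18. Output: "CEZCEZPCEZCEZPCEZCEZPCEZZPEZ"

Answer: CEZCEZPCEZCEZPCEZCEZPCEZZPEZ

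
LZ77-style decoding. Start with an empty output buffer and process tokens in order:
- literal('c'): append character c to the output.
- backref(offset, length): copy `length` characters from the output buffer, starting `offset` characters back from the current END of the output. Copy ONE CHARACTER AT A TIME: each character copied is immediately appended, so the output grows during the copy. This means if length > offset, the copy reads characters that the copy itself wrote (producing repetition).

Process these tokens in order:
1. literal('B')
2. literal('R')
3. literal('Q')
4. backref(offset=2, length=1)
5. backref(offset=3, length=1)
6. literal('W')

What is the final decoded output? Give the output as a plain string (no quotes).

Answer: BRQRRW

Derivation:
Token 1: literal('B'). Output: "B"
Token 2: literal('R'). Output: "BR"
Token 3: literal('Q'). Output: "BRQ"
Token 4: backref(off=2, len=1). Copied 'R' from pos 1. Output: "BRQR"
Token 5: backref(off=3, len=1). Copied 'R' from pos 1. Output: "BRQRR"
Token 6: literal('W'). Output: "BRQRRW"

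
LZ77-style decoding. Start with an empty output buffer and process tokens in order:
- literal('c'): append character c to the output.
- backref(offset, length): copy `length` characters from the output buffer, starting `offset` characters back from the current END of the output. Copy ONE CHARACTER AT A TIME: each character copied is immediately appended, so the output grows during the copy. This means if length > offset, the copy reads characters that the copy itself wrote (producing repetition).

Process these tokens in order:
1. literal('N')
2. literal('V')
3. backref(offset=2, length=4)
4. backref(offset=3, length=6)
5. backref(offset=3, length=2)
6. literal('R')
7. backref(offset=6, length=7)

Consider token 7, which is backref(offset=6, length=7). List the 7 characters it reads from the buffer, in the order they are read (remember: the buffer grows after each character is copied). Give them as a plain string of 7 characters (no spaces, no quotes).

Token 1: literal('N'). Output: "N"
Token 2: literal('V'). Output: "NV"
Token 3: backref(off=2, len=4) (overlapping!). Copied 'NVNV' from pos 0. Output: "NVNVNV"
Token 4: backref(off=3, len=6) (overlapping!). Copied 'VNVVNV' from pos 3. Output: "NVNVNVVNVVNV"
Token 5: backref(off=3, len=2). Copied 'VN' from pos 9. Output: "NVNVNVVNVVNVVN"
Token 6: literal('R'). Output: "NVNVNVVNVVNVVNR"
Token 7: backref(off=6, len=7). Buffer before: "NVNVNVVNVVNVVNR" (len 15)
  byte 1: read out[9]='V', append. Buffer now: "NVNVNVVNVVNVVNRV"
  byte 2: read out[10]='N', append. Buffer now: "NVNVNVVNVVNVVNRVN"
  byte 3: read out[11]='V', append. Buffer now: "NVNVNVVNVVNVVNRVNV"
  byte 4: read out[12]='V', append. Buffer now: "NVNVNVVNVVNVVNRVNVV"
  byte 5: read out[13]='N', append. Buffer now: "NVNVNVVNVVNVVNRVNVVN"
  byte 6: read out[14]='R', append. Buffer now: "NVNVNVVNVVNVVNRVNVVNR"
  byte 7: read out[15]='V', append. Buffer now: "NVNVNVVNVVNVVNRVNVVNRV"

Answer: VNVVNRV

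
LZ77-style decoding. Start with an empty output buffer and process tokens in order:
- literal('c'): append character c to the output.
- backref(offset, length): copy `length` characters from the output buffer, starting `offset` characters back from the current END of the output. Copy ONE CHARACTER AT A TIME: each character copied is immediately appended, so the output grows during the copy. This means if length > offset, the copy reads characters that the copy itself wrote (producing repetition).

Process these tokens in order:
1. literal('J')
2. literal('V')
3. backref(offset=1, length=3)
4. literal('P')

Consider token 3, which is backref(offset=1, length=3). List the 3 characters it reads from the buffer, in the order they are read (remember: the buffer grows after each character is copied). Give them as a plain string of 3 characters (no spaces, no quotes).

Answer: VVV

Derivation:
Token 1: literal('J'). Output: "J"
Token 2: literal('V'). Output: "JV"
Token 3: backref(off=1, len=3). Buffer before: "JV" (len 2)
  byte 1: read out[1]='V', append. Buffer now: "JVV"
  byte 2: read out[2]='V', append. Buffer now: "JVVV"
  byte 3: read out[3]='V', append. Buffer now: "JVVVV"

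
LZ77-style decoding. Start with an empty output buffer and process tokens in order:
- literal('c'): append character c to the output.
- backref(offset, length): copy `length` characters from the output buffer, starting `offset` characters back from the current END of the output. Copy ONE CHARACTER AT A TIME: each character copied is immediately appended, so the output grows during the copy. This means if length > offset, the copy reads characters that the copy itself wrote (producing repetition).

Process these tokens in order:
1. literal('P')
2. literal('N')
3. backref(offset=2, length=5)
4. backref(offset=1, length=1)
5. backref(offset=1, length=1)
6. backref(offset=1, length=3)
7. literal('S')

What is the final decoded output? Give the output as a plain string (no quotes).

Token 1: literal('P'). Output: "P"
Token 2: literal('N'). Output: "PN"
Token 3: backref(off=2, len=5) (overlapping!). Copied 'PNPNP' from pos 0. Output: "PNPNPNP"
Token 4: backref(off=1, len=1). Copied 'P' from pos 6. Output: "PNPNPNPP"
Token 5: backref(off=1, len=1). Copied 'P' from pos 7. Output: "PNPNPNPPP"
Token 6: backref(off=1, len=3) (overlapping!). Copied 'PPP' from pos 8. Output: "PNPNPNPPPPPP"
Token 7: literal('S'). Output: "PNPNPNPPPPPPS"

Answer: PNPNPNPPPPPPS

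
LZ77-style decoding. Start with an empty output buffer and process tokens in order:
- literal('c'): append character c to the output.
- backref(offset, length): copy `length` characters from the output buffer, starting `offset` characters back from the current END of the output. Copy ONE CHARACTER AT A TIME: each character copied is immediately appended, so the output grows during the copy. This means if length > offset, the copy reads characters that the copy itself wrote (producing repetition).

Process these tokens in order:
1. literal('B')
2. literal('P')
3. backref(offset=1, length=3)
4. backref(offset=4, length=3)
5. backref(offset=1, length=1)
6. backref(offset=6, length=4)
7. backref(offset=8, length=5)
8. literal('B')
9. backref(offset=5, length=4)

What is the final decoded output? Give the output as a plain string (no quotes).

Answer: BPPPPPPPPPPPPPPPPPBPPPP

Derivation:
Token 1: literal('B'). Output: "B"
Token 2: literal('P'). Output: "BP"
Token 3: backref(off=1, len=3) (overlapping!). Copied 'PPP' from pos 1. Output: "BPPPP"
Token 4: backref(off=4, len=3). Copied 'PPP' from pos 1. Output: "BPPPPPPP"
Token 5: backref(off=1, len=1). Copied 'P' from pos 7. Output: "BPPPPPPPP"
Token 6: backref(off=6, len=4). Copied 'PPPP' from pos 3. Output: "BPPPPPPPPPPPP"
Token 7: backref(off=8, len=5). Copied 'PPPPP' from pos 5. Output: "BPPPPPPPPPPPPPPPPP"
Token 8: literal('B'). Output: "BPPPPPPPPPPPPPPPPPB"
Token 9: backref(off=5, len=4). Copied 'PPPP' from pos 14. Output: "BPPPPPPPPPPPPPPPPPBPPPP"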